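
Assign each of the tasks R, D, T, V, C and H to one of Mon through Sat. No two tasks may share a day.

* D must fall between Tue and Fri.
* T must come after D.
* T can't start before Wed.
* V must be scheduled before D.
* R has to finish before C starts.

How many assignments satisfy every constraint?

60

Splitting on R: it can be Mon (20), Tue (16), Wed (12), Thu (8), Fri (4). Listing each branch's schedules as (D, T, V, C, H):
R=Mon: (Wed,Thu,Tue,Fri,Sat) (Wed,Thu,Tue,Sat,Fri) (Wed,Fri,Tue,Thu,Sat) (Wed,Fri,Tue,Sat,Thu) (Wed,Sat,Tue,Thu,Fri) (Wed,Sat,Tue,Fri,Thu) (Thu,Fri,Tue,Wed,Sat) (Thu,Fri,Tue,Sat,Wed) (Thu,Fri,Wed,Tue,Sat) (Thu,Fri,Wed,Sat,Tue) (Thu,Sat,Tue,Wed,Fri) (Thu,Sat,Tue,Fri,Wed) (Thu,Sat,Wed,Tue,Fri) (Thu,Sat,Wed,Fri,Tue) (Fri,Sat,Tue,Wed,Thu) (Fri,Sat,Tue,Thu,Wed) (Fri,Sat,Wed,Tue,Thu) (Fri,Sat,Wed,Thu,Tue) (Fri,Sat,Thu,Tue,Wed) (Fri,Sat,Thu,Wed,Tue) — 20.
R=Tue: (Wed,Thu,Mon,Fri,Sat) (Wed,Thu,Mon,Sat,Fri) (Wed,Fri,Mon,Thu,Sat) (Wed,Fri,Mon,Sat,Thu) (Wed,Sat,Mon,Thu,Fri) (Wed,Sat,Mon,Fri,Thu) (Thu,Fri,Mon,Wed,Sat) (Thu,Fri,Mon,Sat,Wed) (Thu,Fri,Wed,Sat,Mon) (Thu,Sat,Mon,Wed,Fri) (Thu,Sat,Mon,Fri,Wed) (Thu,Sat,Wed,Fri,Mon) (Fri,Sat,Mon,Wed,Thu) (Fri,Sat,Mon,Thu,Wed) (Fri,Sat,Wed,Thu,Mon) (Fri,Sat,Thu,Wed,Mon) — 16.
R=Wed: (Tue,Thu,Mon,Fri,Sat) (Tue,Thu,Mon,Sat,Fri) (Tue,Fri,Mon,Thu,Sat) (Tue,Fri,Mon,Sat,Thu) (Tue,Sat,Mon,Thu,Fri) (Tue,Sat,Mon,Fri,Thu) (Thu,Fri,Mon,Sat,Tue) (Thu,Fri,Tue,Sat,Mon) (Thu,Sat,Mon,Fri,Tue) (Thu,Sat,Tue,Fri,Mon) (Fri,Sat,Mon,Thu,Tue) (Fri,Sat,Tue,Thu,Mon) — 12.
R=Thu: (Tue,Wed,Mon,Fri,Sat) (Tue,Wed,Mon,Sat,Fri) (Tue,Fri,Mon,Sat,Wed) (Tue,Sat,Mon,Fri,Wed) (Wed,Fri,Mon,Sat,Tue) (Wed,Fri,Tue,Sat,Mon) (Wed,Sat,Mon,Fri,Tue) (Wed,Sat,Tue,Fri,Mon) — 8.
R=Fri: (Tue,Wed,Mon,Sat,Thu) (Tue,Thu,Mon,Sat,Wed) (Wed,Thu,Mon,Sat,Tue) (Wed,Thu,Tue,Sat,Mon) — 4.
Summing: 20 + 16 + 12 + 8 + 4 = 60.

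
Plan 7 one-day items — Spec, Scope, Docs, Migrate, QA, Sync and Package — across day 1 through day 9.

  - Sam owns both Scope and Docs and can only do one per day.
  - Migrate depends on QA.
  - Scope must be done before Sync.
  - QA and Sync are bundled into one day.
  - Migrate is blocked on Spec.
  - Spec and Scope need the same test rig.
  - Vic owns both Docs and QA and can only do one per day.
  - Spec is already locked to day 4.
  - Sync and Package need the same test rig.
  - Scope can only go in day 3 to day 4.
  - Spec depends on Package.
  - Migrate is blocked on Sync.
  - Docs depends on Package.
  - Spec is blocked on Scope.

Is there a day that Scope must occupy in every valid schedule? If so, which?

Scope's window is day 3–day 4.
Spec is fixed at day 4, and Scope can't share a day with Spec.
So Scope must be day 3.

day 3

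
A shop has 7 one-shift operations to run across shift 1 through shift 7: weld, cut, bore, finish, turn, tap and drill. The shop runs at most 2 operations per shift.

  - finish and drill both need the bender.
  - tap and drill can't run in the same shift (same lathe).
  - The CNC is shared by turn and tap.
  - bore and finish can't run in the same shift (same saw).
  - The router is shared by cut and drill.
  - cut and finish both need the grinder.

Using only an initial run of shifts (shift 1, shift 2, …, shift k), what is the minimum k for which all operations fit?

4

With at most 2 per shift and 7 operations, at least 4 shifts are needed.
4 works (last occupied shift: shift 4): for example finish -> shift 3, bore -> shift 2, tap -> shift 3, weld -> shift 1, turn -> shift 2, cut -> shift 1, drill -> shift 4.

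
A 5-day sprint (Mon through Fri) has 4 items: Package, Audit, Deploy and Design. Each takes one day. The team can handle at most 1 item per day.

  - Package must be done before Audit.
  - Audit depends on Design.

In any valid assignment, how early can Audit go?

Precedence pushes Audit to at least Tue.
Audit at Wed is achievable: Design -> Tue; Audit -> Wed; Deploy -> Thu; Package -> Mon.
Nothing earlier works — the capacity limit rule out every day before Wed.

Wed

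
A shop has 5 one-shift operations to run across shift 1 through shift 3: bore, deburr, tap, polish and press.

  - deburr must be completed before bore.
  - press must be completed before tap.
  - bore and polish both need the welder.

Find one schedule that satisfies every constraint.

tap in shift 2, bore in shift 2, press in shift 1, polish in shift 1, deburr in shift 1

Checking: press(shift 1) before tap(shift 2); deburr(shift 1) before bore(shift 2); bore(shift 2) != polish(shift 1).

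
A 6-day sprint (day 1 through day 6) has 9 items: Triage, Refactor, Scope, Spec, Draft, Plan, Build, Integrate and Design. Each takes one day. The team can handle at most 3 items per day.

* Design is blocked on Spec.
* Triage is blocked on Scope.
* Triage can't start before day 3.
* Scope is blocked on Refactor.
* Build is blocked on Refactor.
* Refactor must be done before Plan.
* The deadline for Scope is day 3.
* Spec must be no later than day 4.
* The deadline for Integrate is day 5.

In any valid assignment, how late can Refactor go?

day 2

Downstream work caps Refactor at day 2.
Refactor at day 2 is achievable: Plan in day 3; Integrate in day 1; Design in day 2; Refactor in day 2; Draft in day 1; Spec in day 1; Build in day 3; Scope in day 3; Triage in day 4.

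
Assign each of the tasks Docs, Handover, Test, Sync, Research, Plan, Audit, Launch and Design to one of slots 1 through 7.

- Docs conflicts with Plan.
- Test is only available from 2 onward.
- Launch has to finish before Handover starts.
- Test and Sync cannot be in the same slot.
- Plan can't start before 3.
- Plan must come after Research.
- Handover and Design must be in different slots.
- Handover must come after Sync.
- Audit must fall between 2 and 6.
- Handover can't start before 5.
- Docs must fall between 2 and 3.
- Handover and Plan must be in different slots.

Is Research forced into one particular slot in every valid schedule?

Research can be 1 (e.g. Audit in 2, Sync in 1, Launch in 1, Handover in 5, Plan in 3, Test in 2, Docs in 2, Design in 1, Research in 1) or 2 (e.g. Docs -> 2; Test -> 2; Handover -> 5; Audit -> 2; Launch -> 1; Plan -> 3; Sync -> 1; Research -> 2; Design -> 1).

No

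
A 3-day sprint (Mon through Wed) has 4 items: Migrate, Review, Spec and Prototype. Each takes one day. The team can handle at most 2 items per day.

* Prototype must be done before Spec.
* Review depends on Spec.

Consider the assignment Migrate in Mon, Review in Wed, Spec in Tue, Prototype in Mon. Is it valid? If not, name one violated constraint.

Yes

Review depends on Spec — holds.
The team can handle at most 2 items per day — holds.
Prototype must be done before Spec — holds.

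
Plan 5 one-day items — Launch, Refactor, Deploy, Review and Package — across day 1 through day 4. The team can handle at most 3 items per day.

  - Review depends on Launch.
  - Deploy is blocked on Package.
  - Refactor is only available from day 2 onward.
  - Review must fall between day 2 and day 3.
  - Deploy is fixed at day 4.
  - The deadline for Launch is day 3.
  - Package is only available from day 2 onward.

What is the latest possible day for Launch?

day 2

Launch's own window allows nothing later than day 3; downstream work caps Launch at day 2.
Launch at day 2 is achievable: Launch=day 2, Package=day 2, Deploy=day 4, Review=day 3, Refactor=day 2.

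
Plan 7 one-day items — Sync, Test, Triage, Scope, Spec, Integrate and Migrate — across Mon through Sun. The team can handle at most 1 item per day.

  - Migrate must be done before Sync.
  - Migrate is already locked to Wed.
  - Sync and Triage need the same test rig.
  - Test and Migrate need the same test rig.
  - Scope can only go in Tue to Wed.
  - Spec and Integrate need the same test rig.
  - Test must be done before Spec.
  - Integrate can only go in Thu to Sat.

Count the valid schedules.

27

Splitting on Sync: it can be Thu (6), Fri (6), Sat (6), Sun (9). Listing each branch's schedules as (Test, Triage, Scope, Spec, Integrate, Migrate):
Sync=Thu: (Mon,Fri,Tue,Sun,Sat,Wed) (Mon,Sat,Tue,Sun,Fri,Wed) (Mon,Sun,Tue,Fri,Sat,Wed) (Mon,Sun,Tue,Sat,Fri,Wed) (Fri,Mon,Tue,Sun,Sat,Wed) (Sat,Mon,Tue,Sun,Fri,Wed) — 6.
Sync=Fri: (Mon,Thu,Tue,Sun,Sat,Wed) (Mon,Sat,Tue,Sun,Thu,Wed) (Mon,Sun,Tue,Thu,Sat,Wed) (Mon,Sun,Tue,Sat,Thu,Wed) (Thu,Mon,Tue,Sun,Sat,Wed) (Sat,Mon,Tue,Sun,Thu,Wed) — 6.
Sync=Sat: (Mon,Thu,Tue,Sun,Fri,Wed) (Mon,Fri,Tue,Sun,Thu,Wed) (Mon,Sun,Tue,Thu,Fri,Wed) (Mon,Sun,Tue,Fri,Thu,Wed) (Thu,Mon,Tue,Sun,Fri,Wed) (Fri,Mon,Tue,Sun,Thu,Wed) — 6.
Sync=Sun: (Mon,Thu,Tue,Fri,Sat,Wed) (Mon,Thu,Tue,Sat,Fri,Wed) (Mon,Fri,Tue,Thu,Sat,Wed) (Mon,Fri,Tue,Sat,Thu,Wed) (Mon,Sat,Tue,Thu,Fri,Wed) (Mon,Sat,Tue,Fri,Thu,Wed) (Thu,Mon,Tue,Fri,Sat,Wed) (Thu,Mon,Tue,Sat,Fri,Wed) (Fri,Mon,Tue,Sat,Thu,Wed) — 9.
Summing: 6 + 6 + 6 + 9 = 27.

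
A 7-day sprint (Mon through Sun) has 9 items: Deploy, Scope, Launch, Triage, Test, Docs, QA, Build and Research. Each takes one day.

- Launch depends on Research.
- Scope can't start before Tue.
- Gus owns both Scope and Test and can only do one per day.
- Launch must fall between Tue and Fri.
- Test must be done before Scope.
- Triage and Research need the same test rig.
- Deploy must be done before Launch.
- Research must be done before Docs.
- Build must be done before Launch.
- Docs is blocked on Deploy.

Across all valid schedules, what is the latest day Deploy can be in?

Thu

Downstream work caps Deploy at Thu.
Deploy at Thu is achievable: Build in Mon, Docs in Fri, Deploy in Thu, QA in Mon, Triage in Tue, Research in Mon, Test in Mon, Scope in Tue, Launch in Fri.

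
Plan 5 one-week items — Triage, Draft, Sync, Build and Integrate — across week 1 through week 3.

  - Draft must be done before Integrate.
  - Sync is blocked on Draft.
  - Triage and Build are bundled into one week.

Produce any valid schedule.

Triage -> week 1; Sync -> week 2; Integrate -> week 2; Build -> week 1; Draft -> week 1

Checking: Draft(week 1) before Integrate(week 2); Draft(week 1) before Sync(week 2); Triage = Build = week 1.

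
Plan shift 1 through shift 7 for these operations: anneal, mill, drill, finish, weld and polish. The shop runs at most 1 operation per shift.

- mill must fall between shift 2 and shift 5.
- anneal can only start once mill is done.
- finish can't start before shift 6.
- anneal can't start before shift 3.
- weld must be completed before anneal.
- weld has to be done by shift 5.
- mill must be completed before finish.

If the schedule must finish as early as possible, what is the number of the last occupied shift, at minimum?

shift 6

The precedence chain requires at least 2 distinct shifts.
With at most 1 per shift and 6 operations, at least 6 shifts are needed.
finish can't be placed before shift 6, so the schedule must run through at least shift 6.
6 works (last occupied shift: shift 6): for example mill in shift 2; polish in shift 5; weld in shift 1; anneal in shift 3; finish in shift 6; drill in shift 4.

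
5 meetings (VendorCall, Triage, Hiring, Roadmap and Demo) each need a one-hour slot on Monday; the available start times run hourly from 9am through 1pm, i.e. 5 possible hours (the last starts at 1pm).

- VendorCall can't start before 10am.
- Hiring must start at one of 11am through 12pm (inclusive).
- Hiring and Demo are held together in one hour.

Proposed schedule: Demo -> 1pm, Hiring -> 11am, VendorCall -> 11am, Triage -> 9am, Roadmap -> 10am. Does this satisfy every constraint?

Hiring and Demo are held together in one hour — violated.
Hiring must start at one of 11am through 12pm (inclusive) — holds.
VendorCall can't start before 10am — holds.

No — it violates: Hiring and Demo are held together in one hour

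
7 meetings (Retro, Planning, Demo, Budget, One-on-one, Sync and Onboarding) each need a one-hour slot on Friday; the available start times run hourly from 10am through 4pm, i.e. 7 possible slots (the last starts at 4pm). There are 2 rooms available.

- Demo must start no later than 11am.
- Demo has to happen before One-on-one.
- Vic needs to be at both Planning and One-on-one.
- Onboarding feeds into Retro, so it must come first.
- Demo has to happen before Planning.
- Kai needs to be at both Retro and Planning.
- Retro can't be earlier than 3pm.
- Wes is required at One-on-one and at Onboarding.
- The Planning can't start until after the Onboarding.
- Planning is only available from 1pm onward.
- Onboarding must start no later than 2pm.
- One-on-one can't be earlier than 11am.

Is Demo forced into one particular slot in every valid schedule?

Demo can be 10am (e.g. One-on-one=11am, Onboarding=10am, Demo=10am, Budget=11am, Retro=3pm, Planning=1pm, Sync=12pm) or 11am (e.g. Sync in 11am, Planning in 1pm, Retro in 3pm, One-on-one in 12pm, Onboarding in 10am, Demo in 11am, Budget in 10am).

No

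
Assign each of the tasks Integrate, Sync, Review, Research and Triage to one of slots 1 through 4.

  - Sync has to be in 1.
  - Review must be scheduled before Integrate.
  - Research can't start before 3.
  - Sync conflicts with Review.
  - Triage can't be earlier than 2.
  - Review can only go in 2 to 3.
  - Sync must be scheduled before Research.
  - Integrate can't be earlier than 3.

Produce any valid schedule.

Sync=1; Integrate=3; Review=2; Triage=2; Research=3

Checking: Sync(1) before Research(3); Review(2) before Integrate(3); Sync(1) != Review(2); Review=2 in [2,3]; Sync=1 in [1,1]; Research=3 in [3,4]; Integrate=3 in [3,4]; Triage=2 in [2,4].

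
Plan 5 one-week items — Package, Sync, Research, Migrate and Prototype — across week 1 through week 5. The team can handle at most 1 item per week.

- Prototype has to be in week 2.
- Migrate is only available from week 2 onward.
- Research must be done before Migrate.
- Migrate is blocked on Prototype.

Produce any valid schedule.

Package -> week 4, Prototype -> week 2, Migrate -> week 3, Research -> week 1, Sync -> week 5

Checking: Prototype(week 2) before Migrate(week 3); Research(week 1) before Migrate(week 3); Migrate=week 3 in [week 2,week 5]; Prototype=week 2 in [week 2,week 2]; max 1 per week (cap 1).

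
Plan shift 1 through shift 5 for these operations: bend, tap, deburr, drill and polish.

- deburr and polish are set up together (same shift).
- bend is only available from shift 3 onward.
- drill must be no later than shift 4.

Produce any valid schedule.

bend in shift 3; deburr in shift 1; tap in shift 1; drill in shift 1; polish in shift 1

Checking: deburr = polish = shift 1; bend=shift 3 in [shift 3,shift 5]; drill=shift 1 in [shift 1,shift 4].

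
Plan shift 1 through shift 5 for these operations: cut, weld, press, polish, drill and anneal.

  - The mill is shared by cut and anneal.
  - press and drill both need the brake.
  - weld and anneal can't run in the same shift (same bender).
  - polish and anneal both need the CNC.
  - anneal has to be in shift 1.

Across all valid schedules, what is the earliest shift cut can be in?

shift 2

cut at shift 2 is achievable: cut=shift 2; weld=shift 2; anneal=shift 1; polish=shift 2; drill=shift 2; press=shift 1.
Nothing earlier works — the conflict constraints rule out every shift before shift 2.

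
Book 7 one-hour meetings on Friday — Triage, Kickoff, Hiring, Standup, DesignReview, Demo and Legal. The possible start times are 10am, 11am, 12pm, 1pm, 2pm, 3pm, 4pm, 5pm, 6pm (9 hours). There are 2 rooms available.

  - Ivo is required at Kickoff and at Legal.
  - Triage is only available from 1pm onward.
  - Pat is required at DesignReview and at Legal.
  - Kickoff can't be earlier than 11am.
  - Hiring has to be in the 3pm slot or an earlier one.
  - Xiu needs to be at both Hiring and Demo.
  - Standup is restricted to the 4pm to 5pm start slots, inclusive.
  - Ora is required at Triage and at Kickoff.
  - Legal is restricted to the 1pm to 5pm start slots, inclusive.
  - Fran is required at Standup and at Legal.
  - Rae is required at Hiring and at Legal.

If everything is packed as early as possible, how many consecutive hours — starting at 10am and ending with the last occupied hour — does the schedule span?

7

With at most 2 per hour and 7 meetings, at least 4 hours are needed.
Standup can't be placed before 4pm — that is hour 7 counting from 10am — so the schedule must run through at least 7 hours.
7 works (last occupied hour: 4pm): for example Hiring=10am, Legal=1pm, Standup=4pm, Triage=1pm, Kickoff=11am, Demo=11am, DesignReview=10am.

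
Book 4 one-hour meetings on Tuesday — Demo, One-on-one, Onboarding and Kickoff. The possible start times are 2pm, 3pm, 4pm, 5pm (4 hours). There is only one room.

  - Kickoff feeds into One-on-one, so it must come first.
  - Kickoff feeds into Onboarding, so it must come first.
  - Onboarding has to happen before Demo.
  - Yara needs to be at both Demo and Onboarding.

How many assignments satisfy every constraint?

Enumerating: Kickoff=2pm; Onboarding=3pm; One-on-one=5pm; Demo=4pm | Onboarding in 3pm, Kickoff in 2pm, Demo in 5pm, One-on-one in 4pm | One-on-one=3pm, Kickoff=2pm, Demo=5pm, Onboarding=4pm.

3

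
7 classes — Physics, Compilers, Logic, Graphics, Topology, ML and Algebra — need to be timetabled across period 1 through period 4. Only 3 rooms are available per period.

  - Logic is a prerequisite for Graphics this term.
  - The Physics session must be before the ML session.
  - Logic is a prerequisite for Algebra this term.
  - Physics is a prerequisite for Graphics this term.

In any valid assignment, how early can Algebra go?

period 2

Precedence pushes Algebra to at least period 2.
Algebra at period 2 is achievable: Graphics=period 2, ML=period 2, Logic=period 1, Topology=period 3, Compilers=period 1, Physics=period 1, Algebra=period 2.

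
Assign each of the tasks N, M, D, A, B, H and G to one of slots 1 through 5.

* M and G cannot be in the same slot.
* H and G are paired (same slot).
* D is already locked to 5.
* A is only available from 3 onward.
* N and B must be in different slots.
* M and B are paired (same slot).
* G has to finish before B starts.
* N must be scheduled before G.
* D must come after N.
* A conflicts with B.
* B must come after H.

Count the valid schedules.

Splitting on N: it can be 1 (12), 2 (6), 3 (2). Listing each branch's schedules as (M, D, A, B, H, G):
N=1: (3,5,4,3,2,2) (3,5,5,3,2,2) (4,5,3,4,2,2) (4,5,3,4,3,3) (4,5,5,4,2,2) (4,5,5,4,3,3) (5,5,3,5,2,2) (5,5,3,5,3,3) (5,5,3,5,4,4) (5,5,4,5,2,2) (5,5,4,5,3,3) (5,5,4,5,4,4) — 12.
N=2: (4,5,3,4,3,3) (4,5,5,4,3,3) (5,5,3,5,3,3) (5,5,3,5,4,4) (5,5,4,5,3,3) (5,5,4,5,4,4) — 6.
N=3: (5,5,3,5,4,4) (5,5,4,5,4,4) — 2.
Summing: 12 + 6 + 2 = 20.

20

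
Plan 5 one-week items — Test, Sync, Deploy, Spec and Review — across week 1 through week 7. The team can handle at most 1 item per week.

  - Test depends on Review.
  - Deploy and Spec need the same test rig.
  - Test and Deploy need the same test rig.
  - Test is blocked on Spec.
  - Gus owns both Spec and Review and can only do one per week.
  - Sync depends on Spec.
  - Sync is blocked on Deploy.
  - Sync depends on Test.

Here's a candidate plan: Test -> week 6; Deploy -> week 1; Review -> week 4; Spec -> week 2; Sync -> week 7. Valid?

Yes

Sync is blocked on Deploy — holds.
Test depends on Review — holds.
Gus owns both Spec and Review and can only do one per week — holds.
The team can handle at most 1 item per week — holds.
Test is blocked on Spec — holds.
Test and Deploy need the same test rig — holds.
Sync depends on Test — holds.
Sync depends on Spec — holds.
Deploy and Spec need the same test rig — holds.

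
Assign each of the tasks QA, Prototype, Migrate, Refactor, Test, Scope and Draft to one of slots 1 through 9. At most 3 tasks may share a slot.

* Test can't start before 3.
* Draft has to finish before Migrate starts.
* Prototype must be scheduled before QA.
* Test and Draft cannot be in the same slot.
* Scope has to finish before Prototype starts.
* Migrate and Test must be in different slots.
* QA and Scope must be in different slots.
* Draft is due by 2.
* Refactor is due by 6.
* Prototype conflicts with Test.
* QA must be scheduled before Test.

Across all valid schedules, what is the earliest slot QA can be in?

3

Precedence pushes QA to at least 3; downstream work caps QA at 8.
QA at 3 is achievable: Draft=1; Prototype=2; Migrate=2; QA=3; Test=4; Scope=1; Refactor=1.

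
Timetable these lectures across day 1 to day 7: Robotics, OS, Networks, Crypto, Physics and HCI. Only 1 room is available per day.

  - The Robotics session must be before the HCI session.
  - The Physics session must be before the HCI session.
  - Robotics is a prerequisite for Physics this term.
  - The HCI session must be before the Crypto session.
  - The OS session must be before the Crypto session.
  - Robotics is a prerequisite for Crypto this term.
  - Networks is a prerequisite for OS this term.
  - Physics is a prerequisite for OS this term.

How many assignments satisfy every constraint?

Splitting on Robotics: it can be day 1 (30), day 2 (15), day 3 (4). Listing each branch's schedules as (OS, Networks, Crypto, Physics, HCI) by day number:
Robotics=day 1: (4,2,6,3,5) (4,2,7,3,5) (4,2,7,3,6) (4,3,6,2,5) (4,3,7,2,5) (4,3,7,2,6) (5,2,6,3,4) (5,2,7,3,4) (5,2,7,3,6) (5,2,7,4,6) (5,3,6,2,4) (5,3,7,2,4) (5,3,7,2,6) (5,3,7,4,6) (5,4,6,2,3) (5,4,7,2,3) (5,4,7,2,6) (5,4,7,3,6) (6,2,7,3,4) (6,2,7,3,5) (6,2,7,4,5) (6,3,7,2,4) (6,3,7,2,5) (6,3,7,4,5) (6,4,7,2,3) (6,4,7,2,5) (6,4,7,3,5) (6,5,7,2,3) (6,5,7,2,4) (6,5,7,3,4) — 30.
Robotics=day 2: (4,1,6,3,5) (4,1,7,3,5) (4,1,7,3,6) (5,1,6,3,4) (5,1,7,3,4) (5,1,7,3,6) (5,1,7,4,6) (5,3,7,4,6) (5,4,7,3,6) (6,1,7,3,4) (6,1,7,3,5) (6,1,7,4,5) (6,3,7,4,5) (6,4,7,3,5) (6,5,7,3,4) — 15.
Robotics=day 3: (5,1,7,4,6) (5,2,7,4,6) (6,1,7,4,5) (6,2,7,4,5) — 4.
Summing: 30 + 15 + 4 = 49.

49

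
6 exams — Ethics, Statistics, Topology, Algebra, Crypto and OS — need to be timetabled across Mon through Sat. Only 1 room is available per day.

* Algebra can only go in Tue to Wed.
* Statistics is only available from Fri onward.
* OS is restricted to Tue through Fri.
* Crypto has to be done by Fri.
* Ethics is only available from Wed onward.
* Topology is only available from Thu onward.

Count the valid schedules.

Splitting on Ethics: it can be Wed (3), Thu (4), Fri (2), Sat (2). Listing each branch's schedules as (Statistics, Topology, Algebra, Crypto, OS):
Ethics=Wed: (Fri,Sat,Tue,Mon,Thu) (Sat,Thu,Tue,Mon,Fri) (Sat,Fri,Tue,Mon,Thu) — 3.
Ethics=Thu: (Fri,Sat,Tue,Mon,Wed) (Fri,Sat,Wed,Mon,Tue) (Sat,Fri,Tue,Mon,Wed) (Sat,Fri,Wed,Mon,Tue) — 4.
Ethics=Fri: (Sat,Thu,Tue,Mon,Wed) (Sat,Thu,Wed,Mon,Tue) — 2.
Ethics=Sat: (Fri,Thu,Tue,Mon,Wed) (Fri,Thu,Wed,Mon,Tue) — 2.
Summing: 3 + 4 + 2 + 2 = 11.

11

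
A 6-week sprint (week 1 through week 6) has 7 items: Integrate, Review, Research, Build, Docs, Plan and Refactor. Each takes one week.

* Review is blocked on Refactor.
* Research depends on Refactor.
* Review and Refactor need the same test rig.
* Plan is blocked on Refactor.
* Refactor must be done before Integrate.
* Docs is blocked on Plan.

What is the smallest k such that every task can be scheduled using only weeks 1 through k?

3 weeks

The precedence chain requires at least 3 distinct weeks.
3 works (last occupied week: week 3): for example Build -> week 1, Refactor -> week 1, Research -> week 2, Review -> week 2, Docs -> week 3, Plan -> week 2, Integrate -> week 2.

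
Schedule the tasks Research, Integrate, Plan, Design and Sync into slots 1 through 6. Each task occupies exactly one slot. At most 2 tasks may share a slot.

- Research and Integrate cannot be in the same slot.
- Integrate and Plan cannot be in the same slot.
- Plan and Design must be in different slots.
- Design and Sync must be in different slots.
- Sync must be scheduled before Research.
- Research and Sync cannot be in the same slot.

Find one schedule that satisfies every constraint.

Design -> 3; Research -> 2; Integrate -> 1; Plan -> 2; Sync -> 1

Checking: Sync(1) before Research(2); Design(3) != Sync(1); Research(2) != Integrate(1); Research(2) != Sync(1); Plan(2) != Design(3); Integrate(1) != Plan(2); max 2 per slot (cap 2).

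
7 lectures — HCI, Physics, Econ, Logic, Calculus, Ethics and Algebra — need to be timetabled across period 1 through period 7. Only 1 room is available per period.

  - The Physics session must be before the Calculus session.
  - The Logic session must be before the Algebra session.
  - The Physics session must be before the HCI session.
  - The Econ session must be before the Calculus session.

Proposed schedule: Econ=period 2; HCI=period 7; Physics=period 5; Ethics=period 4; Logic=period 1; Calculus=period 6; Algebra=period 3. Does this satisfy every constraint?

Only 1 room is available per period — holds.
The Physics session must be before the Calculus session — holds.
The Physics session must be before the HCI session — holds.
The Econ session must be before the Calculus session — holds.
The Logic session must be before the Algebra session — holds.

Yes, all constraints hold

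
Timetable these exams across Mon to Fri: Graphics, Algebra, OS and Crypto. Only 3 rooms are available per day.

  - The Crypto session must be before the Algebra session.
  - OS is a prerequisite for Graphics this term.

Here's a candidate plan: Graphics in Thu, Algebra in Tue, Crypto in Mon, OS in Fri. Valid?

No — it violates: OS is a prerequisite for Graphics this term

The Crypto session must be before the Algebra session — holds.
Only 3 rooms are available per day — holds.
OS is a prerequisite for Graphics this term — violated.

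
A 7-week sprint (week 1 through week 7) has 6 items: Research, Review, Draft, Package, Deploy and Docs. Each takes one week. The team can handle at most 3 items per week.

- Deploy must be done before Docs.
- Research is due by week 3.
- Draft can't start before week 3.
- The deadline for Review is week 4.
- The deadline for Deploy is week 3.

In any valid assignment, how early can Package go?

week 1

Package at week 1 is achievable: Draft in week 3, Review in week 2, Docs in week 2, Research in week 1, Deploy in week 1, Package in week 1.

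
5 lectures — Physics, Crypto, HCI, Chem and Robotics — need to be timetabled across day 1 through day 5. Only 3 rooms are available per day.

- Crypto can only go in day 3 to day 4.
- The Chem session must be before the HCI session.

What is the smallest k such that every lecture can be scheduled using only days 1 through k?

3

The precedence chain requires at least 2 distinct days.
With at most 3 per day and 5 lectures, at least 2 days are needed.
Crypto can't be placed before day 3, so the schedule must run through at least day 3.
3 works (last occupied day: day 3): for example Robotics=day 1, Chem=day 1, Crypto=day 3, HCI=day 2, Physics=day 1.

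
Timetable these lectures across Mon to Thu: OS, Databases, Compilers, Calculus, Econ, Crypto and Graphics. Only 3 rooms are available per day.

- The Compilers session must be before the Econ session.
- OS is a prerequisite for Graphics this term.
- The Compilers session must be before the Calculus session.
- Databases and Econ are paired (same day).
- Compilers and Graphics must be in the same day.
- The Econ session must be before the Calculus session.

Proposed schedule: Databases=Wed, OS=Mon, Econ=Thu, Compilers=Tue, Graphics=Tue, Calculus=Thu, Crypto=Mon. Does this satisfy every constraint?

Invalid. Databases and Econ are paired (same day).

The Econ session must be before the Calculus session — violated.
Only 3 rooms are available per day — holds.
The Compilers session must be before the Calculus session — holds.
The Compilers session must be before the Econ session — holds.
Compilers and Graphics must be in the same day — holds.
OS is a prerequisite for Graphics this term — holds.
Databases and Econ are paired (same day) — violated.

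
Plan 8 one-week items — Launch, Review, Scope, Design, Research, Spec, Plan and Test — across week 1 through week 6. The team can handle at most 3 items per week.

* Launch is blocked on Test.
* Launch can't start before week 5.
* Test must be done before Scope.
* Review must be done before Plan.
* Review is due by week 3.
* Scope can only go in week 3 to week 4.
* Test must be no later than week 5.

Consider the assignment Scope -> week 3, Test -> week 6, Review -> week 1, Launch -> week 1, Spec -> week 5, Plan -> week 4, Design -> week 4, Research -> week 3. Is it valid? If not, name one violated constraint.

No — it violates: Launch is blocked on Test

Launch can't start before week 5 — violated.
The team can handle at most 3 items per week — holds.
Review is due by week 3 — holds.
Launch is blocked on Test — violated.
Scope can only go in week 3 to week 4 — holds.
Review must be done before Plan — holds.
Test must be done before Scope — violated.
Test must be no later than week 5 — violated.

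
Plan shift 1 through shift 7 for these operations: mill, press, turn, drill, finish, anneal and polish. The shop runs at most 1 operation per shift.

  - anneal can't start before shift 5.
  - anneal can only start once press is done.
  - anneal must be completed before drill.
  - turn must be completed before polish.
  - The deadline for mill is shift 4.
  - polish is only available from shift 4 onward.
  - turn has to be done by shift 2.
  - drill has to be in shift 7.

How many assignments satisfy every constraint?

36

Splitting on mill: it can be shift 1 (7), shift 2 (7), shift 3 (14), shift 4 (8). Listing each branch's schedules as (press, turn, drill, finish, anneal, polish) by shift number:
mill=shift 1: (3,2,7,4,5,6) (3,2,7,4,6,5) (3,2,7,5,6,4) (3,2,7,6,5,4) (4,2,7,3,5,6) (4,2,7,3,6,5) (5,2,7,3,6,4) — 7.
mill=shift 2: (3,1,7,4,5,6) (3,1,7,4,6,5) (3,1,7,5,6,4) (3,1,7,6,5,4) (4,1,7,3,5,6) (4,1,7,3,6,5) (5,1,7,3,6,4) — 7.
mill=shift 3: (1,2,7,4,5,6) (1,2,7,4,6,5) (1,2,7,5,6,4) (1,2,7,6,5,4) (2,1,7,4,5,6) (2,1,7,4,6,5) (2,1,7,5,6,4) (2,1,7,6,5,4) (4,1,7,2,5,6) (4,1,7,2,6,5) (4,2,7,1,5,6) (4,2,7,1,6,5) (5,1,7,2,6,4) (5,2,7,1,6,4) — 14.
mill=shift 4: (1,2,7,3,5,6) (1,2,7,3,6,5) (2,1,7,3,5,6) (2,1,7,3,6,5) (3,1,7,2,5,6) (3,1,7,2,6,5) (3,2,7,1,5,6) (3,2,7,1,6,5) — 8.
Summing: 7 + 7 + 14 + 8 = 36.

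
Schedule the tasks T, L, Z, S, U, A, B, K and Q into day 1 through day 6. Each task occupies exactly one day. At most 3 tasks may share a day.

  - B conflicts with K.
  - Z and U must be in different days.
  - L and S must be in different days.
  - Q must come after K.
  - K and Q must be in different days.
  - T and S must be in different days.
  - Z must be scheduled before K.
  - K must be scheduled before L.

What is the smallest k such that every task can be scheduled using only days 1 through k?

3

The precedence chain requires at least 3 distinct days.
With at most 3 per day and 9 tasks, at least 3 days are needed.
3 works (last occupied day: day 3): for example L in day 3; A in day 1; K in day 2; Z in day 1; T in day 1; B in day 3; S in day 2; U in day 2; Q in day 3.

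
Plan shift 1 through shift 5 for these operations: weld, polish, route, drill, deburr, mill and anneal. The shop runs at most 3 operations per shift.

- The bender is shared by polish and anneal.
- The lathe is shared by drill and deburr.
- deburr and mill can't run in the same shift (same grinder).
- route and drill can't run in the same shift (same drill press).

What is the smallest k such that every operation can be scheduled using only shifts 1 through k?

3 shifts

With at most 3 per shift and 7 operations, at least 3 shifts are needed.
3 works (last occupied shift: shift 3): for example anneal in shift 2; drill in shift 2; deburr in shift 3; route in shift 1; polish in shift 1; weld in shift 1; mill in shift 2.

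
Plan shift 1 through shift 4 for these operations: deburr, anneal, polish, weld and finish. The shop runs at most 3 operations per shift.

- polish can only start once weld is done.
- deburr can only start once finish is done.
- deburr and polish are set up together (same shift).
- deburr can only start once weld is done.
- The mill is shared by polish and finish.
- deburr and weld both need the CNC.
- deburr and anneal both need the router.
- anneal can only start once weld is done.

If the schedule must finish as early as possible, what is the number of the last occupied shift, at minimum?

The precedence chain requires at least 2 distinct shifts.
With at most 3 per shift and 5 operations, at least 2 shifts are needed.
Could 2 shifts be enough, i.e. nothing placed later than shift 2? No: anneal must come after weld (at shift 1 or later) → {shift 2}; deburr must come after finish (at shift 1 or later) → {shift 2}; anneal can't share with deburr (shift 2) → nothing is left.
So 2 shifts is not enough.
3 works (last occupied shift: shift 3): for example deburr -> shift 2; anneal -> shift 3; polish -> shift 2; weld -> shift 1; finish -> shift 1.

3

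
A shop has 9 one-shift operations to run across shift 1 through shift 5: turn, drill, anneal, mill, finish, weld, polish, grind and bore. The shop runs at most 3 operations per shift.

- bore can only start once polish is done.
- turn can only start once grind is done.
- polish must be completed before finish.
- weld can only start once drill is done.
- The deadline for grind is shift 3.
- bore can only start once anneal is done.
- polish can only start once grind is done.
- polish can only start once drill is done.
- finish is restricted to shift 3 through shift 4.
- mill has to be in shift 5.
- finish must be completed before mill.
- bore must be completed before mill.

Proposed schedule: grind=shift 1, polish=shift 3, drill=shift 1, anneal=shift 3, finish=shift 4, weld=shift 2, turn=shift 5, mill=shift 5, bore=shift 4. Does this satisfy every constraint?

polish can only start once grind is done — holds.
bore can only start once anneal is done — holds.
The deadline for grind is shift 3 — holds.
bore must be completed before mill — holds.
mill has to be in shift 5 — holds.
finish is restricted to shift 3 through shift 4 — holds.
finish must be completed before mill — holds.
turn can only start once grind is done — holds.
The shop runs at most 3 operations per shift — holds.
bore can only start once polish is done — holds.
polish can only start once drill is done — holds.
weld can only start once drill is done — holds.
polish must be completed before finish — holds.

Valid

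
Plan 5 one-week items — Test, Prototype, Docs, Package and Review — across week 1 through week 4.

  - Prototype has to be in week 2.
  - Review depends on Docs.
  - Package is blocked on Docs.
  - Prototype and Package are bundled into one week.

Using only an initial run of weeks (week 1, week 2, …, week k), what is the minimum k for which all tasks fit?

2

The precedence chain requires at least 2 distinct weeks.
2 works (last occupied week: week 2): for example Docs -> week 1, Test -> week 1, Package -> week 2, Review -> week 2, Prototype -> week 2.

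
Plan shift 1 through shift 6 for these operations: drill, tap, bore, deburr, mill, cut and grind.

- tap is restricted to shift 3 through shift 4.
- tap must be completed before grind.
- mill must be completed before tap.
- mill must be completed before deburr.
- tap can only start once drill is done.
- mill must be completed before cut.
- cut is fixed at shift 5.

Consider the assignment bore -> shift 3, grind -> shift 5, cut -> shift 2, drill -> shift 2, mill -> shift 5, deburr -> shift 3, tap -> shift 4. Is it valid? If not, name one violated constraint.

mill must be completed before cut — violated.
mill must be completed before deburr — violated.
tap must be completed before grind — holds.
cut is fixed at shift 5 — violated.
tap can only start once drill is done — holds.
mill must be completed before tap — violated.
tap is restricted to shift 3 through shift 4 — holds.

No — it violates: mill must be completed before cut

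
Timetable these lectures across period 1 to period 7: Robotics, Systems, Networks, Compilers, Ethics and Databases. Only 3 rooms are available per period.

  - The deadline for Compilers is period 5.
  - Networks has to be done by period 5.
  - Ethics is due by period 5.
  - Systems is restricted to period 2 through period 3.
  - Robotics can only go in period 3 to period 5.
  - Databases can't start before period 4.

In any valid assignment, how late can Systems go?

Systems is available from period 2; Systems's own window allows nothing later than period 3.
Systems at period 3 is achievable: Ethics -> period 1; Robotics -> period 3; Databases -> period 4; Systems -> period 3; Networks -> period 1; Compilers -> period 1.

period 3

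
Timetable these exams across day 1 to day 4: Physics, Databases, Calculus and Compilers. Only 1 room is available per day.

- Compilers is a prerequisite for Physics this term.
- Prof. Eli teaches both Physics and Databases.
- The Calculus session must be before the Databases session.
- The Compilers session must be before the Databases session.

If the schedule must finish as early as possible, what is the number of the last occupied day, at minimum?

The precedence chain requires at least 2 distinct days.
With at most 1 per day and 4 exams, at least 4 days are needed.
4 works (last occupied day: day 4): for example Databases in day 3, Compilers in day 1, Calculus in day 2, Physics in day 4.

day 4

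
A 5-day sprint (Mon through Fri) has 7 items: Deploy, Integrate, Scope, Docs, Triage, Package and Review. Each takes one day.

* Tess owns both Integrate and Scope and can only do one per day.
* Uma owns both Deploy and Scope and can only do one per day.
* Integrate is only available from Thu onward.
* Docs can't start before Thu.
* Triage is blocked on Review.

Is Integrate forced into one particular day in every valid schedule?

No

Integrate can be Thu (e.g. Docs in Thu; Review in Mon; Scope in Tue; Deploy in Mon; Triage in Tue; Integrate in Thu; Package in Mon) or Fri (e.g. Integrate -> Fri, Docs -> Thu, Deploy -> Mon, Triage -> Tue, Package -> Mon, Review -> Mon, Scope -> Tue).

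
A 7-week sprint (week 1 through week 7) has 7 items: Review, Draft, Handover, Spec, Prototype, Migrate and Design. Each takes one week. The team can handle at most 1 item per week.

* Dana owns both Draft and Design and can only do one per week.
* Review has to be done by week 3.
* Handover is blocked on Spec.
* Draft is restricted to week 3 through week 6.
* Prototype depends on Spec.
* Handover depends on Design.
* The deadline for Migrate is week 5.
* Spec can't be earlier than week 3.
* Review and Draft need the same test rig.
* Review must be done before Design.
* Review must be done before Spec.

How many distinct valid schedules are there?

Splitting on Review: it can be week 1 (38), week 2 (20). Listing each branch's schedules as (Draft, Handover, Spec, Prototype, Migrate, Design) by week number:
Review=week 1: (3,6,4,7,2,5) (3,6,4,7,5,2) (3,6,5,7,2,4) (3,6,5,7,4,2) (3,7,4,5,2,6) (3,7,4,6,2,5) (3,7,4,6,5,2) (3,7,5,6,2,4) (3,7,5,6,4,2) (4,6,3,7,2,5) (4,6,3,7,5,2) (4,6,5,7,2,3) (4,6,5,7,3,2) (4,7,3,5,2,6) (4,7,3,6,2,5) (4,7,3,6,5,2) (4,7,5,6,2,3) (4,7,5,6,3,2) (5,6,3,7,2,4) (5,6,3,7,4,2) (5,6,4,7,2,3) (5,6,4,7,3,2) (5,7,3,4,2,6) (5,7,3,6,2,4) (5,7,3,6,4,2) (5,7,4,6,2,3) (5,7,4,6,3,2) (6,4,3,7,5,2) (6,5,3,7,2,4) (6,5,3,7,4,2) (6,5,4,7,2,3) (6,5,4,7,3,2) (6,7,3,4,2,5) (6,7,3,4,5,2) (6,7,3,5,2,4) (6,7,3,5,4,2) (6,7,4,5,2,3) (6,7,4,5,3,2) — 38.
Review=week 2: (3,6,4,7,1,5) (3,6,5,7,1,4) (3,7,4,5,1,6) (3,7,4,6,1,5) (3,7,5,6,1,4) (4,6,3,7,1,5) (4,6,5,7,1,3) (4,7,3,5,1,6) (4,7,3,6,1,5) (4,7,5,6,1,3) (5,6,3,7,1,4) (5,6,4,7,1,3) (5,7,3,4,1,6) (5,7,3,6,1,4) (5,7,4,6,1,3) (6,5,3,7,1,4) (6,5,4,7,1,3) (6,7,3,4,1,5) (6,7,3,5,1,4) (6,7,4,5,1,3) — 20.
Summing: 38 + 20 = 58.

58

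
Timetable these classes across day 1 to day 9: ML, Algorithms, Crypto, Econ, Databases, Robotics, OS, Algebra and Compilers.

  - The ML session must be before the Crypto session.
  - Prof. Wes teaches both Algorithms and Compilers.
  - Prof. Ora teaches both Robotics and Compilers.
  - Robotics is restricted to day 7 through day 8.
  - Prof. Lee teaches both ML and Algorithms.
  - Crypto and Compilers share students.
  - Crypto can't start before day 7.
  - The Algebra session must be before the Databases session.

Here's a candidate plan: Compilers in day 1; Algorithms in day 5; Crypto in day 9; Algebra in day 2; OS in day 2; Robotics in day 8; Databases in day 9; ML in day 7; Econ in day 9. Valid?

Yes

The Algebra session must be before the Databases session — holds.
The ML session must be before the Crypto session — holds.
Prof. Lee teaches both ML and Algorithms — holds.
Crypto can't start before day 7 — holds.
Prof. Ora teaches both Robotics and Compilers — holds.
Prof. Wes teaches both Algorithms and Compilers — holds.
Robotics is restricted to day 7 through day 8 — holds.
Crypto and Compilers share students — holds.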